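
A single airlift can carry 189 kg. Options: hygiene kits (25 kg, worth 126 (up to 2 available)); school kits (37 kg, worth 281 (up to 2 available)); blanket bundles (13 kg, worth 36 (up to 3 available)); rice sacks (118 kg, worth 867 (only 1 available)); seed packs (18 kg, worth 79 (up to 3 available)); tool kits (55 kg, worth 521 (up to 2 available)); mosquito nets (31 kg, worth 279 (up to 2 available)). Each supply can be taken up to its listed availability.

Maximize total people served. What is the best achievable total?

1636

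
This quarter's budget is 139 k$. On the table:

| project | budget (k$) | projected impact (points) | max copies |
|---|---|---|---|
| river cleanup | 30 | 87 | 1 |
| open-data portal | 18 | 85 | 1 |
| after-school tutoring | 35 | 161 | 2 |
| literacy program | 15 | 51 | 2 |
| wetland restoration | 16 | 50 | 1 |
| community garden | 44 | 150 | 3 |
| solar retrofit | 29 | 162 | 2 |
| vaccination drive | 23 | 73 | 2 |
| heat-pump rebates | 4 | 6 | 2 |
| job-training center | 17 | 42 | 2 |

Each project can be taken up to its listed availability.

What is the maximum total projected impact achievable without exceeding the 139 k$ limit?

The ratio heuristic lands on open-data portal + after-school tutoring + literacy program + 2×solar retrofit + 2×heat-pump rebates (633) but leaves 5 k$ idle.
Replace open-data portal and literacy program with after-school tutoring: the trade gains 25 net, giving 658 at 136 k$.

658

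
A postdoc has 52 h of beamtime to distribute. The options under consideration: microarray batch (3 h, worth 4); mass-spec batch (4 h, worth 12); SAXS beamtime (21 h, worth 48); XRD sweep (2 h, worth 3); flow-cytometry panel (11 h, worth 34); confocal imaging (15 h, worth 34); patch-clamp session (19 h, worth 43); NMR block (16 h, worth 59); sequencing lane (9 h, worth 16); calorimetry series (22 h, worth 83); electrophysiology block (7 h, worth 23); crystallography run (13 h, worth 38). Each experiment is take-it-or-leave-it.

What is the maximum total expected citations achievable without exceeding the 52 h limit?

Greedy by ratio would take mass-spec batch + XRD sweep + NMR block + calorimetry series + electrophysiology block: 51 h used, total 180.
Replace XRD sweep with microarray batch: the trade gains 1 net, giving 181 at 52 h.
The closest alternative, microarray batch + flow-cytometry panel + NMR block + calorimetry series, reaches only 180.

181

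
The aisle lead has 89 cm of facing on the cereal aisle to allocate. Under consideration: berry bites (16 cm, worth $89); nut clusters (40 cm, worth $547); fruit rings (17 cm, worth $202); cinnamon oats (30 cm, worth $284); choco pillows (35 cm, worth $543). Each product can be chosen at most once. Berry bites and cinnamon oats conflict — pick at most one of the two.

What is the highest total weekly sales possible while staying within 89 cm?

1090

Taking nut clusters + choco pillows: 75 cm used, 1090 in weekly sales.
Next best is nut clusters + fruit rings + cinnamon oats at 1033 (87 cm) — short by 57.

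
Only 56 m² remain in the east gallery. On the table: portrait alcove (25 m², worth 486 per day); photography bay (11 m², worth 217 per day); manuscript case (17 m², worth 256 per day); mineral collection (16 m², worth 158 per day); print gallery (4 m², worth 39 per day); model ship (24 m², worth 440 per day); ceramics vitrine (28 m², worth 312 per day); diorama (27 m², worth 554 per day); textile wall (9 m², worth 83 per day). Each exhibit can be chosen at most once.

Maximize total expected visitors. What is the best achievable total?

1079

The ratio heuristic lands on photography bay + manuscript case + diorama (1027) but leaves 1 m² idle.
The 28 m² tied up in photography bay and manuscript case is better spent on portrait alcove + print gallery — total rises to 1079 (56 m²).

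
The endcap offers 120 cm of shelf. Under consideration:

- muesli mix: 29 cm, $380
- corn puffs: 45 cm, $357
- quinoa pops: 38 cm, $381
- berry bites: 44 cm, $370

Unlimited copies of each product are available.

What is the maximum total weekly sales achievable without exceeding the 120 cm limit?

1520

Taking 4×muesli mix: 116 cm used, 1520 in weekly sales.
No other feasible combination exceeds 1520.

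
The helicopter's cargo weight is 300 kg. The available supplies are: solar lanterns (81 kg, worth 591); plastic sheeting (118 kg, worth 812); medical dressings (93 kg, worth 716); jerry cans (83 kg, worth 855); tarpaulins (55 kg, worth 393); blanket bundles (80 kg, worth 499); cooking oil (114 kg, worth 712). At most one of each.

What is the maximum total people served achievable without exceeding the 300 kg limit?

2383

Filling by ratio: solar lanterns + medical dressings + jerry cans for 2162, with 43 kg left unused.
The 81 kg tied up in solar lanterns is better spent on plastic sheeting — total rises to 2383 (294 kg).
The spare 6 kg is too small for any remaining supply, and no exchange beats 2383.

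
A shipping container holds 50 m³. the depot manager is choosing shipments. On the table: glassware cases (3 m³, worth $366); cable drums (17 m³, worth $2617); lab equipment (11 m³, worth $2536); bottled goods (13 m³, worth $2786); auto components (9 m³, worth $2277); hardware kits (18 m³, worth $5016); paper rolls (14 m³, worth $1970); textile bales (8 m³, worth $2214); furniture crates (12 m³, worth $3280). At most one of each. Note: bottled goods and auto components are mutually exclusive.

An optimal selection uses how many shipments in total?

5

Best achievable revenue is 13153.
glassware cases + auto components + hardware kits + textile bales + furniture crates hits 13153 at 50 m³.
All optima have 5 shipments.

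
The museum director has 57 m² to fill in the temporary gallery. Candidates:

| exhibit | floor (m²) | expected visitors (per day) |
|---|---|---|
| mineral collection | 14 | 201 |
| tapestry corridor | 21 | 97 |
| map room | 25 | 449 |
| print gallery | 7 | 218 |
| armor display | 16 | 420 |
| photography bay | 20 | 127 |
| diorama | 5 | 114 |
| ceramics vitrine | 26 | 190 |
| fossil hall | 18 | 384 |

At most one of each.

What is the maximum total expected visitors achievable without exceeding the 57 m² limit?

Ranking by ratio (expected visitors/m²): print gallery 31.14, armor display 26.25, diorama 22.80.
The ratio heuristic lands on print gallery + armor display + diorama + fossil hall (1136) but leaves 11 m² idle.
The 5 m² tied up in diorama is better spent on mineral collection — total rises to 1223 (55 m²).
The closest alternative, map room + print gallery + armor display + diorama, reaches only 1201.

1223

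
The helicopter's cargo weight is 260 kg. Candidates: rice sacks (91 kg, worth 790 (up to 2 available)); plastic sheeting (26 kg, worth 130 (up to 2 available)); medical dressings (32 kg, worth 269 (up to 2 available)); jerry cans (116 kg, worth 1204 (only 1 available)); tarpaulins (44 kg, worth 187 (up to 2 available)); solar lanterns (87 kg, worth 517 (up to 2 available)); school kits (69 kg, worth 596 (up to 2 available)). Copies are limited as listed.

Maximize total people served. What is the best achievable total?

2396

The ratio heuristic lands on rice sacks + medical dressings + jerry cans (2263) but leaves 21 kg idle.
Replace rice sacks and medical dressings with 2×school kits: the trade gains 133 net, giving 2396 at 254 kg.
That's the maximum — no swap from here does better than 2396.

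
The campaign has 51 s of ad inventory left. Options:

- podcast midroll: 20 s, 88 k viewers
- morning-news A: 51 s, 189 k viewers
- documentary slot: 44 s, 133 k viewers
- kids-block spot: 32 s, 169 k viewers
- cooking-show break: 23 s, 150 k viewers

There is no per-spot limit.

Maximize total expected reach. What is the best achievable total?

300

Ranking by ratio (expected reach/s): cooking-show break 6.52, kids-block spot 5.28, podcast midroll 4.40, morning-news A 3.71.
The ratio ordering already packs tightly: 2×cooking-show break, 46 s, 300.
The spare 5 s is too small for any remaining spot, and no exchange beats 300.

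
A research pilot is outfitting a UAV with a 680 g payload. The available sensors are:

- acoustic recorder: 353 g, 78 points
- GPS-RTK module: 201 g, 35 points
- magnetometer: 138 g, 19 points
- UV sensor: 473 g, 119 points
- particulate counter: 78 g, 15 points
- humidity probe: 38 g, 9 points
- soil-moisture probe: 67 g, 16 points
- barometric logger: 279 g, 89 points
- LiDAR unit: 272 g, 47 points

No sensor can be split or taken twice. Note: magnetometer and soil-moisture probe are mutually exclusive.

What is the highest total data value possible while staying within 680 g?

Filling by ratio: GPS-RTK module + particulate counter + humidity probe + soil-moisture probe + barometric logger for 164, with 17 g left unused.
Replace GPS-RTK module and particulate counter and soil-moisture probe with acoustic recorder: the trade gains 12 net, giving 176 at 670 g.
No other feasible combination exceeds 176.

176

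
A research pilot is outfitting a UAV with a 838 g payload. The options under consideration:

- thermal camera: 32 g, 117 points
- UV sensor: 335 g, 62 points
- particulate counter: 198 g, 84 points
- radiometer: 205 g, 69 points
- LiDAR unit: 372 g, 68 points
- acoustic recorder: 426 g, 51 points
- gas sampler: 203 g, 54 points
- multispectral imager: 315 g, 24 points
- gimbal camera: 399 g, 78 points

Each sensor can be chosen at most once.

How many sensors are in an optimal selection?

4

The maximum data value within 838 g is 348.
One optimal bundle: thermal camera + particulate counter + radiometer + gimbal camera (834 g).
All optima have 4 sensors.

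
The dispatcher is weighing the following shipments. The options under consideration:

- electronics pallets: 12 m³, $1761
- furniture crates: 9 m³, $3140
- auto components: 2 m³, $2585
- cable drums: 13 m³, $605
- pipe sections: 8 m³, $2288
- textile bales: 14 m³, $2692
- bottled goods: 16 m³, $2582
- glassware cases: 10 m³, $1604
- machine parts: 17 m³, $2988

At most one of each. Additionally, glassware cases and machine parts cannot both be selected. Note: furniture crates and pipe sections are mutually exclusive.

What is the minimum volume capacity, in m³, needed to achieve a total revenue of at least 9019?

Need the lightest bundle worth ≥ 9019.
Taking electronics pallets + furniture crates + auto components + glassware cases gives 9090 (≥ 9019) for 33 m³.
No combination under 33 m³ hits 9019.

33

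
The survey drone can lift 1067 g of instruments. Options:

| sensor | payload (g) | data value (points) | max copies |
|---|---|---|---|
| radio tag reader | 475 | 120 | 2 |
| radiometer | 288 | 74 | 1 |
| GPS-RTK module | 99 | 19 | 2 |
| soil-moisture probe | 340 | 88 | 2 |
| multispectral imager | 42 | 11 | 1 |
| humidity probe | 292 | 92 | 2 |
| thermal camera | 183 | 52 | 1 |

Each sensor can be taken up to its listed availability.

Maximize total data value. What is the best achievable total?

310

Taking the top-ratio sensors first gives 2×GPS-RTK module + multispectral imager + 2×humidity probe + thermal camera for 285 (1007 g).
Dropping 2×GPS-RTK module and multispectral imager frees 240 g; slotting in radiometer (288 g) lifts the total to 310 at 1055 g.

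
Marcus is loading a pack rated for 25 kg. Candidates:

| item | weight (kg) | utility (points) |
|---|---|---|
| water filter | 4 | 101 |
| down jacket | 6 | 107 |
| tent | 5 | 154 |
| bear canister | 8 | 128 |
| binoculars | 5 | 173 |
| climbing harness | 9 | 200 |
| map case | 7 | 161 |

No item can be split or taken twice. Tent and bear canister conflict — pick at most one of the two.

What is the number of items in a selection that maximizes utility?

4

Optimal total is 635.
For example water filter + binoculars + climbing harness + map case achieves it, using 25 kg.
All optima have 4 items.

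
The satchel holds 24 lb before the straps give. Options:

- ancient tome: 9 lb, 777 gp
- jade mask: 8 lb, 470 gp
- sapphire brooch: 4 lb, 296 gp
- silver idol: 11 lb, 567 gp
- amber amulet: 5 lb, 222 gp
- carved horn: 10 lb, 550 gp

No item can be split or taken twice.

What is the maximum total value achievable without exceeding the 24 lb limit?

A density-first pass picks ancient tome + jade mask + sapphire brooch — 1543 at 21 lb.
Replace jade mask with silver idol: the trade gains 97 net, giving 1640 at 24 lb.
Runner-up ancient tome + sapphire brooch + carved horn tops out at 1623.

1640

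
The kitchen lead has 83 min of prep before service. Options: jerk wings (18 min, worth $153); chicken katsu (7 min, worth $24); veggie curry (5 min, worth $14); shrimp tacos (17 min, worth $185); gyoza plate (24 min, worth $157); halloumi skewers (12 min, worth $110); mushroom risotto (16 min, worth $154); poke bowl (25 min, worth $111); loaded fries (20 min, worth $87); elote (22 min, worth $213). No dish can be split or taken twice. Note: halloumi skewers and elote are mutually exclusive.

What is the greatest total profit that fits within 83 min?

729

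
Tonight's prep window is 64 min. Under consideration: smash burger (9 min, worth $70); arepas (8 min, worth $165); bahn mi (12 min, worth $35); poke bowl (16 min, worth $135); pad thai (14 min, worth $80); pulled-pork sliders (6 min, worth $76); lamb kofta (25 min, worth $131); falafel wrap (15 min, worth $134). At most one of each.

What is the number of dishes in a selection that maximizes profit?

5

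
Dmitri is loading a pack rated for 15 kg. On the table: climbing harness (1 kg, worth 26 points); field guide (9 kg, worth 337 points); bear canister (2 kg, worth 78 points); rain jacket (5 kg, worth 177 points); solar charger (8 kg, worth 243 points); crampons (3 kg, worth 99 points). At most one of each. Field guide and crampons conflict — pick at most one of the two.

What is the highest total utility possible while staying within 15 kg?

Ranking by ratio (utility/kg): bear canister 39.00, field guide 37.44, rain jacket 35.40.
Climbing harness + field guide + rain jacket uses 15 of the 15 kg and totals 540.
Runner-up field guide + rain jacket tops out at 514.

540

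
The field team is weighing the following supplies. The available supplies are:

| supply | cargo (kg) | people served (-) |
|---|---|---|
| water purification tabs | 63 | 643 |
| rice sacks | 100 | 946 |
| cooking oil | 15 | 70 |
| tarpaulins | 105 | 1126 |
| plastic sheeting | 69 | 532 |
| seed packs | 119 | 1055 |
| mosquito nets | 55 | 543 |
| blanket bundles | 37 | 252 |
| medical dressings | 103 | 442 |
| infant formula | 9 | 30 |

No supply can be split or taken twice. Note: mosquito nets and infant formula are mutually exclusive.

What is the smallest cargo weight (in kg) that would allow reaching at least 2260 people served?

Minimise kg subject to total people served ≥ 2260.
Taking water purification tabs + tarpaulins + mosquito nets gives 2312 (≥ 2260) for 223 kg.
Below 223 kg the best achievable stays under 2260.

223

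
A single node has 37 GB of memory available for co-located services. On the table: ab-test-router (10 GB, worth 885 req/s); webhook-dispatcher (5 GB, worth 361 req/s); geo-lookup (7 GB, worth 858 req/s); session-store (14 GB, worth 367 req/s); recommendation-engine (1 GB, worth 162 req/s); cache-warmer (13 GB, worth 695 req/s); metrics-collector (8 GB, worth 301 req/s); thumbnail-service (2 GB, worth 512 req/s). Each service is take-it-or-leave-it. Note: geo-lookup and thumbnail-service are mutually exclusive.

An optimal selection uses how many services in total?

5

Optimal total is 2961.
One optimal bundle: ab-test-router + webhook-dispatcher + geo-lookup + recommendation-engine + cache-warmer (36 GB).
Any selection reaching 2961 contains exactly 5 services.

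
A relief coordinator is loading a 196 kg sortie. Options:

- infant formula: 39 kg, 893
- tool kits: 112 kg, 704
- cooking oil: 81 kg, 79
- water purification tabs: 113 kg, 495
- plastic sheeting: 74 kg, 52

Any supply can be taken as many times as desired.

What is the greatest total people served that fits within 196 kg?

By people served per kg: infant formula 22.90, tool kits 6.29, water purification tabs 4.38, cooking oil 0.98 lead.
5×infant formula uses 195 of the 196 kg and totals 4465.

4465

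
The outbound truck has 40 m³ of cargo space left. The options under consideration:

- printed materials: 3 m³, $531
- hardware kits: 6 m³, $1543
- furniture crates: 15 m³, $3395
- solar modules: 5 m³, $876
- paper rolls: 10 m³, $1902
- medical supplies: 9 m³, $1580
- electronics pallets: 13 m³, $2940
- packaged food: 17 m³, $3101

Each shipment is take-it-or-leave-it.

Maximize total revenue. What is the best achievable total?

Filling by ratio: printed materials + hardware kits + furniture crates + electronics pallets for 8409, with 3 m³ left unused.
The 3 m³ tied up in printed materials is better spent on solar modules — total rises to 8754 (39 m³).

8754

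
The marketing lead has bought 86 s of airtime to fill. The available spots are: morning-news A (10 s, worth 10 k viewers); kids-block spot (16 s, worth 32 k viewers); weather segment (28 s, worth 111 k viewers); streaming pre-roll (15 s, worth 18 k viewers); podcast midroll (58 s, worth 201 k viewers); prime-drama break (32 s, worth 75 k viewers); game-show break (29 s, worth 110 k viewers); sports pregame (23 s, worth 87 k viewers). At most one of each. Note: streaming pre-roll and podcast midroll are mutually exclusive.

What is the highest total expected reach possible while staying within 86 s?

312

Filling by ratio: weather segment + game-show break + sports pregame for 308, with 6 s left unused.
The 52 s tied up in game-show break and sports pregame is better spent on podcast midroll — total rises to 312 (86 s).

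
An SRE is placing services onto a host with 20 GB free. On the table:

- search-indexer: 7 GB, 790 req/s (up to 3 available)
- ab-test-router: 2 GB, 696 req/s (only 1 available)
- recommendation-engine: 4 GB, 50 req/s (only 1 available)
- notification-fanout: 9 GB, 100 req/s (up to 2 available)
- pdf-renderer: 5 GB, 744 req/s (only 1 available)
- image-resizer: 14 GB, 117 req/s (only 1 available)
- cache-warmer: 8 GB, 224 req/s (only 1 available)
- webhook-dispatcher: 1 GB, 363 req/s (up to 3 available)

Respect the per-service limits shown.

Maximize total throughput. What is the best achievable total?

Taking the top-ratio services first gives search-indexer + ab-test-router + pdf-renderer + 3×webhook-dispatcher for 3319 (17 GB).
Replace pdf-renderer with search-indexer: the trade gains 46 net, giving 3365 at 19 GB.

3365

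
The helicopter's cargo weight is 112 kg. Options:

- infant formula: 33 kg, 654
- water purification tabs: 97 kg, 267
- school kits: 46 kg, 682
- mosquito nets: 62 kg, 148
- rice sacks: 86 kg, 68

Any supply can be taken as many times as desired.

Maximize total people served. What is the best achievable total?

Ranking by ratio (people served/kg): infant formula 19.82, school kits 14.83, water purification tabs 2.75, mosquito nets 2.39.
Filling by ratio: 3×infant formula for 1962, with 13 kg left unused.
Replace infant formula with school kits: the trade gains 28 net, giving 1990 at 112 kg.
Every other selection either busts 112 kg or fails to beat 1990.

1990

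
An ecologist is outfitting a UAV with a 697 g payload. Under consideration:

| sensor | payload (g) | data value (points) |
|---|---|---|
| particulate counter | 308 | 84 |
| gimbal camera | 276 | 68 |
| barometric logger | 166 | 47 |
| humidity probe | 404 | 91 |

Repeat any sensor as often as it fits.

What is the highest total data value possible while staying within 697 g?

188

Taking 4×barometric logger: 664 g used, 188 in data value.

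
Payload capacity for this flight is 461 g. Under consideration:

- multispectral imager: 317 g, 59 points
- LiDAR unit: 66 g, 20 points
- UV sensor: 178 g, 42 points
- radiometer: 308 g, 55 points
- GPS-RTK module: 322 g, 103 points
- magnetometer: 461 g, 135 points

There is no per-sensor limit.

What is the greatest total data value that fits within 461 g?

143

Density check — GPS-RTK module 0.32, LiDAR unit 0.30, magnetometer 0.29 are the best per g.
Taking 2×LiDAR unit + GPS-RTK module: 454 g used, 143 in data value.
Every other selection either busts 461 g or fails to beat 143.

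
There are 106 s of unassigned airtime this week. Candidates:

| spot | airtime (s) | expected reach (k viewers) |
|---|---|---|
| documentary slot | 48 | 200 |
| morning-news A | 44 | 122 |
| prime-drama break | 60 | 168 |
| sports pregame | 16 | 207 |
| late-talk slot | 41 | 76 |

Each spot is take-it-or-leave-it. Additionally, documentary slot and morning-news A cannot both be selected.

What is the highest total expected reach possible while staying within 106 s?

483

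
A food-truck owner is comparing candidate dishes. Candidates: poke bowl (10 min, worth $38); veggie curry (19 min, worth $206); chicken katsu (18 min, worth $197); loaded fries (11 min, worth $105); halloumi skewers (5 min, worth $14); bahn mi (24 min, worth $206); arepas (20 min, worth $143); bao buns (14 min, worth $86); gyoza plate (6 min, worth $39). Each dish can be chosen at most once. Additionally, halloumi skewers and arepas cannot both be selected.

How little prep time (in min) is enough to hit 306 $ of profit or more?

30

Minimise min subject to total profit ≥ 306.
veggie curry + loaded fries: 311 profit at 30 min.
Below 30 min the best achievable stays under 306.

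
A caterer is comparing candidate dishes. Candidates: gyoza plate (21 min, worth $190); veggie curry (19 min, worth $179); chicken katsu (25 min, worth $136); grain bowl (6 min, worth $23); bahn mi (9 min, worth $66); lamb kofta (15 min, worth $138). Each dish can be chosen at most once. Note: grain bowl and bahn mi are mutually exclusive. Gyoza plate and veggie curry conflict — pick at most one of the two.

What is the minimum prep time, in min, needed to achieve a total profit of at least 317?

34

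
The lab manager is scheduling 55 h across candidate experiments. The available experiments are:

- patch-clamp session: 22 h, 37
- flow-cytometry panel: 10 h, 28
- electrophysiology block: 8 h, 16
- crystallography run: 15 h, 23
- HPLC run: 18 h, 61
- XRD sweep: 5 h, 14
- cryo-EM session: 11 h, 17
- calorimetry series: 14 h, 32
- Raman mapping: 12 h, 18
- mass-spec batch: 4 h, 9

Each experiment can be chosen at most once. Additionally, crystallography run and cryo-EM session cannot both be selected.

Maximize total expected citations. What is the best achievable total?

Greedy by ratio would take flow-cytometry panel + HPLC run + XRD sweep + calorimetry series + mass-spec batch: 51 h used, total 144.
Dropping mass-spec batch frees 4 h; slotting in electrophysiology block (8 h) lifts the total to 151 at 55 h.
Every other selection either busts 55 h or breaks a pairing rule or fails to beat 151.

151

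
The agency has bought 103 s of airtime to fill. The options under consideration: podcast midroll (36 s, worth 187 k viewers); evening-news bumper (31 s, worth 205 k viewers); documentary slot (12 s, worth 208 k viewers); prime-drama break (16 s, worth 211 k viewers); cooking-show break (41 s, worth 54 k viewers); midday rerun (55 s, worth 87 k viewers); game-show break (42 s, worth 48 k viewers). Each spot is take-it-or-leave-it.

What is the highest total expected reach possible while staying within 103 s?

811

Best packing: podcast midroll + evening-news bumper + documentary slot + prime-drama break — 95 s, 811 total.
Every other selection either busts 103 s or fails to beat 811.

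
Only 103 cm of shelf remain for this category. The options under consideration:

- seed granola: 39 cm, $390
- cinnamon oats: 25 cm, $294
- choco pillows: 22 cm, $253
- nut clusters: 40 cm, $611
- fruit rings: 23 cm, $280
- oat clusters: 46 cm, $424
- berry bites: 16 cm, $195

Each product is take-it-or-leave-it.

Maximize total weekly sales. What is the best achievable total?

1353

A density-first pass picks choco pillows + nut clusters + fruit rings + berry bites — 1339 at 101 cm.
The 23 cm tied up in fruit rings is better spent on cinnamon oats — total rises to 1353 (103 cm).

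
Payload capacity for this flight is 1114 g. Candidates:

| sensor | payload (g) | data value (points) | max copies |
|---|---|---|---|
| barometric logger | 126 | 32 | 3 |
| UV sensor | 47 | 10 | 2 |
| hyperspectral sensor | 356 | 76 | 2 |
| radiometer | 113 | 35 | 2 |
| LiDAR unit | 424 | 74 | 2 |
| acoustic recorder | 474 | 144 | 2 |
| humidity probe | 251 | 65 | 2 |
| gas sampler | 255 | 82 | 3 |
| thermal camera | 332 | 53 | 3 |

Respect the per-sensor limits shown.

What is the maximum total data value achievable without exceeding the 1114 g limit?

343

Ranking by ratio (data value/g): gas sampler 0.32, radiometer 0.31, acoustic recorder 0.30, humidity probe 0.26.
Filling by ratio: 2×UV sensor + 2×radiometer + 3×gas sampler for 336, with 29 g left unused.
The 462 g tied up in 2×UV sensor and radiometer and gas sampler is better spent on acoustic recorder — total rises to 343 (1097 g).
No other feasible combination exceeds 343.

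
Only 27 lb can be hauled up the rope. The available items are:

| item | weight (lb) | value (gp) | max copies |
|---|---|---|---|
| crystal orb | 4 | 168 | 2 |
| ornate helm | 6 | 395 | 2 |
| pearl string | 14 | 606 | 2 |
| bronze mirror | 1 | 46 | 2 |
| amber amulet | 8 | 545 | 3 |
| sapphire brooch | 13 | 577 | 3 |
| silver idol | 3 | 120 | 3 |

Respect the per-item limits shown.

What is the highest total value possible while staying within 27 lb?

Density check — amber amulet 68.12, ornate helm 65.83, bronze mirror 46.00, sapphire brooch 44.38 are the best per lb.
Greedy by ratio would take 2×bronze mirror + 3×amber amulet: 26 lb used, total 1727.
Replace 2×bronze mirror with silver idol: the trade gains 28 net, giving 1755 at 27 lb.
Every other selection either busts 27 lb or exceeds an availability limit or fails to beat 1755.

1755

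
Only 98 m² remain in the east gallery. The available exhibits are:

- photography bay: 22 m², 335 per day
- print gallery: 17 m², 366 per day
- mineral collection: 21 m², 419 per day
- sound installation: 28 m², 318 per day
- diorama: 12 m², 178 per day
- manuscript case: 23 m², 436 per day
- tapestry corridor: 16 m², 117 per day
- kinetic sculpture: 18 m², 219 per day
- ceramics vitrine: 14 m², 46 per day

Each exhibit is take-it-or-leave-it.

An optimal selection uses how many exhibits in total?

5

The maximum expected visitors within 98 m² is 1734.
For example photography bay + print gallery + mineral collection + diorama + manuscript case achieves it, using 95 m².
Any selection reaching 1734 contains exactly 5 exhibits.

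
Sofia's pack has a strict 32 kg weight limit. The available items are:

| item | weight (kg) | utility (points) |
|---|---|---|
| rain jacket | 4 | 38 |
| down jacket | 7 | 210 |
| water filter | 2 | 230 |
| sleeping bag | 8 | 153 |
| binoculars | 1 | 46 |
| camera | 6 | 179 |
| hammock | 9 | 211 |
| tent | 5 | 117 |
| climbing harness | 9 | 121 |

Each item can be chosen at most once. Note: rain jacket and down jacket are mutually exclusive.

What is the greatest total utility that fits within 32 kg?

993

Ranking by ratio (utility/kg): water filter 115.00, binoculars 46.00, down jacket 30.00, camera 29.83.
Taking down jacket + water filter + binoculars + camera + hammock + tent: 30 kg used, 993 in utility.
That's the maximum — no feasible swap from here does better than 993.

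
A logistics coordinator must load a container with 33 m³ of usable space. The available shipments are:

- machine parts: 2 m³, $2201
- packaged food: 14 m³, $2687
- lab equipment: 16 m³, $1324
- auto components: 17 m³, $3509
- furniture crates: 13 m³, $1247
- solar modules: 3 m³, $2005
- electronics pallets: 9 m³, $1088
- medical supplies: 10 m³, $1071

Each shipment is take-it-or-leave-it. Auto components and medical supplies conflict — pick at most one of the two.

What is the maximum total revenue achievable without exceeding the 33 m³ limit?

8803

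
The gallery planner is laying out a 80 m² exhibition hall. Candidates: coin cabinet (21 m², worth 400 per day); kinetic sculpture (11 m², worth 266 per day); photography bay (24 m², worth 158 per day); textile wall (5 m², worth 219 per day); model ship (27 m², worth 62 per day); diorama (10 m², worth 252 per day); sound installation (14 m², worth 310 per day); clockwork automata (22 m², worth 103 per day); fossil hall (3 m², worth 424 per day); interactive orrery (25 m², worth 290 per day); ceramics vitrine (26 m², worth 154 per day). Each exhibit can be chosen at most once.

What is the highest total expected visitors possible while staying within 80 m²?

1909

Greedy by ratio would take coin cabinet + kinetic sculpture + textile wall + diorama + sound installation + fossil hall: 64 m² used, total 1871.
Dropping diorama frees 10 m²; slotting in interactive orrery (25 m²) lifts the total to 1909 at 79 m².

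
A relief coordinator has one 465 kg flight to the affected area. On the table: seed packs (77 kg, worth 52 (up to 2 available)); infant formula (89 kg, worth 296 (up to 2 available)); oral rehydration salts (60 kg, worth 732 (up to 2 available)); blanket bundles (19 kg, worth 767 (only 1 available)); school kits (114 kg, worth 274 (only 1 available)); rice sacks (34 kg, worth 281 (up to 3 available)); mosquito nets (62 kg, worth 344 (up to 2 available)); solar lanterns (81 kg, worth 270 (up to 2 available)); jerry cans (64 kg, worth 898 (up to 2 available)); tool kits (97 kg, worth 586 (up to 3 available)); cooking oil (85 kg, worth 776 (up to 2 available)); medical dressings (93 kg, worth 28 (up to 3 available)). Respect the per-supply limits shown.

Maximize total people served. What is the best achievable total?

5646

Filling by ratio: 2×oral rehydration salts + blanket bundles + 2×jerry cans + 2×cooking oil for 5579, with 28 kg left unused.
The 85 kg tied up in cooking oil is better spent on 3×rice sacks — total rises to 5646 (454 kg).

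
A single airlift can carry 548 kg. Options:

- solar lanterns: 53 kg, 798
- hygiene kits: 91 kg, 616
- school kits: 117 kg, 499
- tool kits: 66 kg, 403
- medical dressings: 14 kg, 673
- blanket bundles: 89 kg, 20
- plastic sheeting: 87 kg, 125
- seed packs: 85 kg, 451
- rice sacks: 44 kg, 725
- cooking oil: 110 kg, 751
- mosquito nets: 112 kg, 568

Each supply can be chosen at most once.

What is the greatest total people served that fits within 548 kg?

4630

Ranking by ratio (people served/kg): medical dressings 48.07, rice sacks 16.48, solar lanterns 15.06, cooking oil 6.83.
Filling by ratio: solar lanterns + hygiene kits + tool kits + medical dressings + seed packs + rice sacks + cooking oil for 4417, with 85 kg left unused.
The 151 kg tied up in tool kits and seed packs is better spent on school kits + mosquito nets — total rises to 4630 (541 kg).
The closest alternative, solar lanterns + hygiene kits + medical dressings + seed packs + rice sacks + cooking oil + mosquito nets, reaches only 4582.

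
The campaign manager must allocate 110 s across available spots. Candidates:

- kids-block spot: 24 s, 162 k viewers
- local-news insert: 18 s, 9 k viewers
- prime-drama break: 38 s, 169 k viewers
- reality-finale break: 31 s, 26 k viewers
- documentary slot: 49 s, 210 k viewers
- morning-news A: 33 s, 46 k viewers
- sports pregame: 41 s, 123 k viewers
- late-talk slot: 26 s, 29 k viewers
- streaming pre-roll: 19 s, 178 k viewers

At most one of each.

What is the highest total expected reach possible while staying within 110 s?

Greedy by ratio would take kids-block spot + prime-drama break + late-talk slot + streaming pre-roll: 107 s used, total 538.
Dropping prime-drama break and late-talk slot frees 64 s; slotting in local-news insert + documentary slot (67 s) lifts the total to 559 at 110 s.
An exhaustive check of the 512 subsets confirms 559.

559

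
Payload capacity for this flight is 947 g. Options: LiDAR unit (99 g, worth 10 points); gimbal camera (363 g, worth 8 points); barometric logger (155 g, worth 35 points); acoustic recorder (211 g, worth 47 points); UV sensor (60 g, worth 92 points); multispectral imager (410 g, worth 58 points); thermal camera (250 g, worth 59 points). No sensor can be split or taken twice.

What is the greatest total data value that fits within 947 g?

256

Filling by ratio: LiDAR unit + barometric logger + acoustic recorder + UV sensor + thermal camera for 243, with 172 g left unused.
Dropping LiDAR unit and barometric logger frees 254 g; slotting in multispectral imager (410 g) lifts the total to 256 at 931 g.
The closest alternative, barometric logger + UV sensor + multispectral imager + thermal camera, reaches only 244.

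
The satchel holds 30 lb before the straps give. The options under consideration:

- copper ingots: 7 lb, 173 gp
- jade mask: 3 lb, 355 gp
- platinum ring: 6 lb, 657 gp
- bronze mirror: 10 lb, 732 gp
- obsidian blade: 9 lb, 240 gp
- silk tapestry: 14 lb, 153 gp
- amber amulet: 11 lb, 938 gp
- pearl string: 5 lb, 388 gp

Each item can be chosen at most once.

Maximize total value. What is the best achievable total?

2682

Density check — jade mask 118.33, platinum ring 109.50, amber amulet 85.27, pearl string 77.60 are the best per lb.
A density-first pass picks jade mask + platinum ring + amber amulet + pearl string — 2338 at 25 lb.
The 5 lb tied up in pearl string is better spent on bronze mirror — total rises to 2682 (30 lb).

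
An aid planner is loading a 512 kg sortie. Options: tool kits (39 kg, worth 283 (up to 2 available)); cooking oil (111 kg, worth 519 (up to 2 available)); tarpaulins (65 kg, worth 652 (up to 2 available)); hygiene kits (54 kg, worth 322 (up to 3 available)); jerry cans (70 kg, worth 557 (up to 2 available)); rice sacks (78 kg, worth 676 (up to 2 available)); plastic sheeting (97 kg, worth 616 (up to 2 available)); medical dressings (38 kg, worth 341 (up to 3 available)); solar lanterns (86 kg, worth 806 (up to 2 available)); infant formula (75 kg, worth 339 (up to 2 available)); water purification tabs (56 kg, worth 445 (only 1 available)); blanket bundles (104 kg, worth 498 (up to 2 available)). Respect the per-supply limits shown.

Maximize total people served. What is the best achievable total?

4719

A density-first pass picks 2×tarpaulins + rice sacks + 3×medical dressings + 2×solar lanterns — 4615 at 494 kg.
Replace medical dressings with water purification tabs: the trade gains 104 net, giving 4719 at 512 kg.
No other feasible combination exceeds 4719.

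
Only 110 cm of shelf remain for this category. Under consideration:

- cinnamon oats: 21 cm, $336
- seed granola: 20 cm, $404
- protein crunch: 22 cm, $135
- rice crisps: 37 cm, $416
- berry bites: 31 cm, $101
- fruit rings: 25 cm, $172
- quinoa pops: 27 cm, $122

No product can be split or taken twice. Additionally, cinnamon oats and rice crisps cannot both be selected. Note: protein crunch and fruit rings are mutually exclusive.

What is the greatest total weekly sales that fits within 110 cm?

Best packing: seed granola + rice crisps + fruit rings + quinoa pops — 109 cm, 1114 total.

1114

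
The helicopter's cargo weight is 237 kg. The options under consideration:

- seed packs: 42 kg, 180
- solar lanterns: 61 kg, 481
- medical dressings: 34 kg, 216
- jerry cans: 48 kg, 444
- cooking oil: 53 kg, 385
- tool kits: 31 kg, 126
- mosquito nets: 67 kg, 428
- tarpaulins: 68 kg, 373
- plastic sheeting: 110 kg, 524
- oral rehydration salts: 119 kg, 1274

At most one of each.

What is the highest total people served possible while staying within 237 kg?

2199

Taking solar lanterns + jerry cans + oral rehydration salts: 228 kg used, 2199 in people served.
Next best is jerry cans + mosquito nets + oral rehydration salts at 2146 (234 kg) — short by 53.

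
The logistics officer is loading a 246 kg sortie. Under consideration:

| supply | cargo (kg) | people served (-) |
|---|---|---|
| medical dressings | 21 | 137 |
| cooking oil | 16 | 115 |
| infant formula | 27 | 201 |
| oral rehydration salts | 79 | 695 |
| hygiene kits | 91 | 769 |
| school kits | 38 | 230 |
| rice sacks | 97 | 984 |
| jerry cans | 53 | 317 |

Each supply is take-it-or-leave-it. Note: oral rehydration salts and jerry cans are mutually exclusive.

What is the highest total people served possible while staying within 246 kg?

2132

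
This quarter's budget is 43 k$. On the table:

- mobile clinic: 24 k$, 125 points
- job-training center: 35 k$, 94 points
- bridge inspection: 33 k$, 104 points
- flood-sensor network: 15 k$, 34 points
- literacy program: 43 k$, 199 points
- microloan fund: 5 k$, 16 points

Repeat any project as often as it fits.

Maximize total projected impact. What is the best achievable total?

199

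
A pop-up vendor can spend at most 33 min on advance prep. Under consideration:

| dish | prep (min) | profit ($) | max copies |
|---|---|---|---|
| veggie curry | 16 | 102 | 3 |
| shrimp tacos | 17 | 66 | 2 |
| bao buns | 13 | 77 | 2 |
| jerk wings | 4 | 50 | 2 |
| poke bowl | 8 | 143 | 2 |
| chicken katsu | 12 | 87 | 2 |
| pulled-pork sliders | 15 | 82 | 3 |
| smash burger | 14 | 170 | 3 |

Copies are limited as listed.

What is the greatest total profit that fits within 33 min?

456

Greedy by ratio would take 2×jerk wings + 2×poke bowl: 24 min used, total 386.
Dropping 2×jerk wings frees 8 min; slotting in smash burger (14 min) lifts the total to 456 at 30 min.
Every other selection either busts 33 min or exceeds an availability limit or fails to beat 456.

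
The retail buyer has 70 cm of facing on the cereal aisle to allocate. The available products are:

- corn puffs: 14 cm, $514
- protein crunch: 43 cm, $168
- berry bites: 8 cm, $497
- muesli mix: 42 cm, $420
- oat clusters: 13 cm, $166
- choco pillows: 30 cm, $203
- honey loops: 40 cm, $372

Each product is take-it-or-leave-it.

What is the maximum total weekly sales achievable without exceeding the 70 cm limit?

1431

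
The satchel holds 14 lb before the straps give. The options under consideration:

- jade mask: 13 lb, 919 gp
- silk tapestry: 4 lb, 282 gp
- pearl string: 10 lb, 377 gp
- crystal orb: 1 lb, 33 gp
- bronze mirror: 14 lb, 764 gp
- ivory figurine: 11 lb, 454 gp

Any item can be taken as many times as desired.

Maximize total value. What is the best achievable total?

Ranking by ratio (value/lb): jade mask 70.69, silk tapestry 70.50, bronze mirror 54.57, ivory figurine 41.27.
Jade mask + crystal orb uses 14 of the 14 lb and totals 952.
No other feasible combination exceeds 952.

952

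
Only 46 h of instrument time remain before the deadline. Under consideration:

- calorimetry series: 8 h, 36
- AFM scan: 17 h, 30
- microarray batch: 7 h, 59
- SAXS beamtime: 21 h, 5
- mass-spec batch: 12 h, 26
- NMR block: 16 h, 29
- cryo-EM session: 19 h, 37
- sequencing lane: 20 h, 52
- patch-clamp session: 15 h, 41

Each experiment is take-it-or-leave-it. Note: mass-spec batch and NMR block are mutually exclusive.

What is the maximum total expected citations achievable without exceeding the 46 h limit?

165

Ranking by ratio (expected citations/h): microarray batch 8.43, calorimetry series 4.50, patch-clamp session 2.73, sequencing lane 2.60.
Filling by ratio: calorimetry series + microarray batch + mass-spec batch + patch-clamp session for 162, with 4 h left unused.
Dropping mass-spec batch frees 12 h; slotting in NMR block (16 h) lifts the total to 165 at 46 h.
That's the maximum — no feasible swap from here does better than 165.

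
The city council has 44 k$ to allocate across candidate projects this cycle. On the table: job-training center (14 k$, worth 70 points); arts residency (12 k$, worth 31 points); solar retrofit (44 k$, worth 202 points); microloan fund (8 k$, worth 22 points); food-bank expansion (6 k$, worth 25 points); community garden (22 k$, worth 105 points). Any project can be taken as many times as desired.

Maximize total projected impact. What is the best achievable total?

210

Taking 3×job-training center: 42 k$ used, 210 in projected impact.
The spare 2 k$ is too small for any remaining project, and no exchange beats 210.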